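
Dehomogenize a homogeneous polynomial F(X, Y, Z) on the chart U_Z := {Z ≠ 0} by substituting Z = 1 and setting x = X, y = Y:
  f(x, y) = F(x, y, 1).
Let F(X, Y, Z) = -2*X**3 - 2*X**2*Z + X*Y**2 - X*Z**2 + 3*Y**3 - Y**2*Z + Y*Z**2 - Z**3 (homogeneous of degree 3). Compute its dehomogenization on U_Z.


f(x, y) = -2*x**3 - 2*x**2 + x*y**2 - x + 3*y**3 - y**2 + y - 1

On U_Z we set Z = 1. Each monomial c·X^i·Y^j·Z^k in F becomes c·x^i·y^j·1^k = c·x^i·y^j.
Substituting Z = 1: F(X, Y, 1) = -2*x**3 - 2*x**2 + x*y**2 - x + 3*y**3 - y**2 + y - 1.
Note: deg(f) ≤ deg(F) = 3; strict inequality happens when F is divisible by Z (lost terms).


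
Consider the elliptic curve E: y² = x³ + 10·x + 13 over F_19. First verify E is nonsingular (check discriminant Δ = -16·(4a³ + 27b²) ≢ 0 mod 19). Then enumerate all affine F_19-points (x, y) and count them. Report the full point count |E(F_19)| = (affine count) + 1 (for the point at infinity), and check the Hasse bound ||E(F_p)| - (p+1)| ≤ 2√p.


Affine points = {(1, 9), (1, 10), (5, 6), (5, 13), (6, 2), (6, 17), (8, 4), (8, 15), (10, 7), (10, 12), (14, 3), (14, 16), (15, 2), (15, 17), (17, 2), (17, 17)}; affine count = 16; |E(F_19)| = 17.

Discriminant check: Δ ∝ 4a³ + 27b² = 4·10³ + 27·13² = 4·1000 + 27·169 ≡ 13 (mod 19). Nonzero ⇒ E is nonsingular.
For each x ∈ F_19, compute rhs = x³ + 10·x + 13 mod 19, then count y ∈ F_19 with y² ≡ rhs.
  x = 0: rhs = 13, matching y values: none (0 points).
  x = 1: rhs = 5, matching y values: 9, 10 (2 points).
  x = 2: rhs = 3, matching y values: none (0 points).
  x = 3: rhs = 13, matching y values: none (0 points).
  x = 4: rhs = 3, matching y values: none (0 points).
  x = 5: rhs = 17, matching y values: 6, 13 (2 points).
  x = 6: rhs = 4, matching y values: 2, 17 (2 points).
  x = 7: rhs = 8, matching y values: none (0 points).
  x = 8: rhs = 16, matching y values: 4, 15 (2 points).
  x = 9: rhs = 15, matching y values: none (0 points).
  x = 10: rhs = 11, matching y values: 7, 12 (2 points).
  x = 11: rhs = 10, matching y values: none (0 points).
  x = 12: rhs = 18, matching y values: none (0 points).
  x = 13: rhs = 3, matching y values: none (0 points).
  x = 14: rhs = 9, matching y values: 3, 16 (2 points).
  x = 15: rhs = 4, matching y values: 2, 17 (2 points).
  x = 16: rhs = 13, matching y values: none (0 points).
  x = 17: rhs = 4, matching y values: 2, 17 (2 points).
  x = 18: rhs = 2, matching y values: none (0 points).
Total affine count: 16.
Full point count |E(F_19)| = 16 + 1 = 17.
Hasse bound: |17 − (19+1)| = |-3| = 3 ≤ 2√19 ≈ 8.7178 ✓.


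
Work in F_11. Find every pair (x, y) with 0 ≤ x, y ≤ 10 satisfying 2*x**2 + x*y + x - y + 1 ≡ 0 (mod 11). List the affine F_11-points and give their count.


Affine F_11-points: {(0, 1), (2, 0), (3, 0), (4, 6), (5, 8), (6, 4), (7, 8), (8, 4), (9, 6), (10, 1)}; count = 10.

For each of the 121 pairs (x, y) ∈ F_11², evaluate f(x, y) mod 11. Record the zeros.
  x = 0: [0↦1, 1↦0, 2↦10, 3↦9, 4↦8, 5↦7, 6↦6, 7↦5, 8↦4, 9↦3, 10↦2]  zeros at y ∈ {1}
  x = 1: [0↦4, 1↦4, 2↦4, 3↦4, 4↦4, 5↦4, 6↦4, 7↦4, 8↦4, 9↦4, 10↦4]  zeros at y ∈ ∅
  x = 2: [0↦0, 1↦1, 2↦2, 3↦3, 4↦4, 5↦5, 6↦6, 7↦7, 8↦8, 9↦9, 10↦10]  zeros at y ∈ {0}
  x = 3: [0↦0, 1↦2, 2↦4, 3↦6, 4↦8, 5↦10, 6↦1, 7↦3, 8↦5, 9↦7, 10↦9]  zeros at y ∈ {0}
  x = 4: [0↦4, 1↦7, 2↦10, 3↦2, 4↦5, 5↦8, 6↦0, 7↦3, 8↦6, 9↦9, 10↦1]  zeros at y ∈ {6}
  x = 5: [0↦1, 1↦5, 2↦9, 3↦2, 4↦6, 5↦10, 6↦3, 7↦7, 8↦0, 9↦4, 10↦8]  zeros at y ∈ {8}
  x = 6: [0↦2, 1↦7, 2↦1, 3↦6, 4↦0, 5↦5, 6↦10, 7↦4, 8↦9, 9↦3, 10↦8]  zeros at y ∈ {4}
  x = 7: [0↦7, 1↦2, 2↦8, 3↦3, 4↦9, 5↦4, 6↦10, 7↦5, 8↦0, 9↦6, 10↦1]  zeros at y ∈ {8}
  x = 8: [0↦5, 1↦1, 2↦8, 3↦4, 4↦0, 5↦7, 6↦3, 7↦10, 8↦6, 9↦2, 10↦9]  zeros at y ∈ {4}
  x = 9: [0↦7, 1↦4, 2↦1, 3↦9, 4↦6, 5↦3, 6↦0, 7↦8, 8↦5, 9↦2, 10↦10]  zeros at y ∈ {6}
  x = 10: [0↦2, 1↦0, 2↦9, 3↦7, 4↦5, 5↦3, 6↦1, 7↦10, 8↦8, 9↦6, 10↦4]  zeros at y ∈ {1}
Collecting zeros: affine points = {(0, 1), (2, 0), (3, 0), (4, 6), (5, 8), (6, 4), (7, 8), (8, 4), (9, 6), (10, 1)}.
Total count |C(F_11)_aff| = 10.


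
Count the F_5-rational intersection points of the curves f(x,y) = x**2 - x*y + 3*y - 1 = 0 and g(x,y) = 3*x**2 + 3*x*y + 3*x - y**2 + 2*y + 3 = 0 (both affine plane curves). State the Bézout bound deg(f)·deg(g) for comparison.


Common zeros: ∅; count = 0; Bézout bound = 4.

deg(f) = 2, deg(g) = 2, so Bézout bound = 4.
Scan x ∈ F_5. For each x, list the y ∈ F_5 with f(x, y) ≡ 0 and those with g(x, y) ≡ 0 (mod 5); the common zeros in that column are the intersection.
  x = 0: f ≡ 0 at y ∈ {2}; g ≡ 0 at y ∈ {3, 4}; common: ∅.
  x = 1: f ≡ 0 at y ∈ {0}; g ≡ 0 at y ∈ {2, 3}; common: ∅.
  x = 2: f ≡ 0 at y ∈ {2}; g ≡ 0 at y ∈ ∅; common: ∅.
  x = 3: f ≡ 0 at y ∈ ∅; g ≡ 0 at y ∈ ∅; common: ∅.
  x = 4: f ≡ 0 at y ∈ {0}; g ≡ 0 at y ∈ ∅; common: ∅.
Collecting: common zeros = ∅, so the count is 0.
Comparison with the Bézout bound: 0 ≤ 4 = deg(f)·deg(g), as expected for curves with no common component (the affine F_5-count falls short of the bound because intersections may lie at infinity, over extension fields, or carry multiplicity).


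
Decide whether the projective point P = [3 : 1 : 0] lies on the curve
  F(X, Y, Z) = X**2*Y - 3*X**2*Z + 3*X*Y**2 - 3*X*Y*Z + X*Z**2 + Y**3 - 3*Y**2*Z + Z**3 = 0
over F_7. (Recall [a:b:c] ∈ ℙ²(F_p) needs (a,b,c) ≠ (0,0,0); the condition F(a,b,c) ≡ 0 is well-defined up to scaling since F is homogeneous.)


F(3,1,0) ≡ 5 (mod 7); P is NOT on the curve.

Evaluate F(3, 1, 0) term-by-term (mod 7).
  X**2*Y ↦ 1·9·1·1 = 9
  -3*X**2*Z ↦ -3·9·1·0 = 0
  3*X*Y**2 ↦ 3·3·1·1 = 9
  -3*X*Y*Z ↦ -3·3·1·0 = 0
  X*Z**2 ↦ 1·3·1·0 = 0
  Y**3 ↦ 1·1·1·1 = 1
  -3*Y**2*Z ↦ -3·1·1·0 = 0
  Z**3 ↦ 1·1·1·0 = 0
Sum: F(3, 1, 0) = (9) + (0) + (9) + (0) + (0) + (1) + (0) + (0) = 19.
Reducing mod 7: 19 ≡ 5 (mod 7).
Since F(a, b, c) ≡ 5 ≠ 0 (mod 7), P does NOT lie on the curve.


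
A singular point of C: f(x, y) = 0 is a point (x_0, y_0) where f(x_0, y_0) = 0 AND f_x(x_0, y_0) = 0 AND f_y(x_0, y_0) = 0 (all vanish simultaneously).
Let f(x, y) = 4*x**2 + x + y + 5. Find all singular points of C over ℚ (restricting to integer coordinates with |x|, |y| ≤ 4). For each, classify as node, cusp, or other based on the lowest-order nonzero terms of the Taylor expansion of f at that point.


No singular points in the scanned grid; C is smooth there.

Compute partial derivatives:
  f_x = 8*x + 1.
  f_y = 1.
f_y = 1 is a nonzero constant, so f_y never vanishes: no point (x, y) can satisfy f = f_x = f_y = 0. In particular no (x, y) ∈ {−4, ..., 4}² is singular; the curve is smooth.


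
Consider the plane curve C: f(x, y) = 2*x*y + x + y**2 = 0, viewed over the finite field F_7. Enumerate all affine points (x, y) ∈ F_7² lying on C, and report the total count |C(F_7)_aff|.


Affine F_7-points: {(0, 0), (1, 6), (2, 1), (2, 2), (6, 4), (6, 5)}; count = 6.

For each of the 49 pairs (x, y) ∈ F_7², evaluate f(x, y) mod 7. Record the zeros.
  x = 0: [0↦0, 1↦1, 2↦4, 3↦2, 4↦2, 5↦4, 6↦1]  zeros at y ∈ {0}
  x = 1: [0↦1, 1↦4, 2↦2, 3↦2, 4↦4, 5↦1, 6↦0]  zeros at y ∈ {6}
  x = 2: [0↦2, 1↦0, 2↦0, 3↦2, 4↦6, 5↦5, 6↦6]  zeros at y ∈ {1, 2}
  x = 3: [0↦3, 1↦3, 2↦5, 3↦2, 4↦1, 5↦2, 6↦5]  zeros at y ∈ ∅
  x = 4: [0↦4, 1↦6, 2↦3, 3↦2, 4↦3, 5↦6, 6↦4]  zeros at y ∈ ∅
  x = 5: [0↦5, 1↦2, 2↦1, 3↦2, 4↦5, 5↦3, 6↦3]  zeros at y ∈ ∅
  x = 6: [0↦6, 1↦5, 2↦6, 3↦2, 4↦0, 5↦0, 6↦2]  zeros at y ∈ {4, 5}
Collecting zeros: affine points = {(0, 0), (1, 6), (2, 1), (2, 2), (6, 4), (6, 5)}.
Total count |C(F_7)_aff| = 6.


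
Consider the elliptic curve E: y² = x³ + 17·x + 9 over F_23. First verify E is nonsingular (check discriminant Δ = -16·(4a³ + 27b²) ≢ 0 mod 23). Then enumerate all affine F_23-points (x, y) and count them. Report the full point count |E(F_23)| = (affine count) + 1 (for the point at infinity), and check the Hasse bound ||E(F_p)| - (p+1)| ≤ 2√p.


Affine points = {(0, 3), (0, 20), (1, 2), (1, 21), (3, 8), (3, 15), (4, 7), (4, 16), (5, 9), (5, 14), (8, 6), (8, 17), (10, 11), (10, 12), (11, 3), (11, 20), (12, 3), (12, 20), (13, 9), (13, 14), (14, 1), (14, 22), (17, 6), (17, 17), (18, 11), (18, 12), (20, 0), (21, 6), (21, 17)}; affine count = 29; |E(F_23)| = 30.

Discriminant check: Δ ∝ 4a³ + 27b² = 4·17³ + 27·9² = 4·4913 + 27·81 ≡ 12 (mod 23). Nonzero ⇒ E is nonsingular.
For each x ∈ F_23, compute rhs = x³ + 17·x + 9 mod 23, then count y ∈ F_23 with y² ≡ rhs.
  x = 0: rhs = 9, matching y values: 3, 20 (2 points).
  x = 1: rhs = 4, matching y values: 2, 21 (2 points).
  x = 2: rhs = 5, matching y values: none (0 points).
  x = 3: rhs = 18, matching y values: 8, 15 (2 points).
  x = 4: rhs = 3, matching y values: 7, 16 (2 points).
  x = 5: rhs = 12, matching y values: 9, 14 (2 points).
  x = 6: rhs = 5, matching y values: none (0 points).
  x = 7: rhs = 11, matching y values: none (0 points).
  x = 8: rhs = 13, matching y values: 6, 17 (2 points).
  x = 9: rhs = 17, matching y values: none (0 points).
  x = 10: rhs = 6, matching y values: 11, 12 (2 points).
  x = 11: rhs = 9, matching y values: 3, 20 (2 points).
  x = 12: rhs = 9, matching y values: 3, 20 (2 points).
  x = 13: rhs = 12, matching y values: 9, 14 (2 points).
  x = 14: rhs = 1, matching y values: 1, 22 (2 points).
  x = 15: rhs = 5, matching y values: none (0 points).
  x = 16: rhs = 7, matching y values: none (0 points).
  x = 17: rhs = 13, matching y values: 6, 17 (2 points).
  x = 18: rhs = 6, matching y values: 11, 12 (2 points).
  x = 19: rhs = 15, matching y values: none (0 points).
  x = 20: rhs = 0, matching y values: 0 (1 points).
  x = 21: rhs = 13, matching y values: 6, 17 (2 points).
  x = 22: rhs = 14, matching y values: none (0 points).
Total affine count: 29.
Full point count |E(F_23)| = 29 + 1 = 30.
Hasse bound: |30 − (23+1)| = |6| = 6 ≤ 2√23 ≈ 9.5917 ✓.


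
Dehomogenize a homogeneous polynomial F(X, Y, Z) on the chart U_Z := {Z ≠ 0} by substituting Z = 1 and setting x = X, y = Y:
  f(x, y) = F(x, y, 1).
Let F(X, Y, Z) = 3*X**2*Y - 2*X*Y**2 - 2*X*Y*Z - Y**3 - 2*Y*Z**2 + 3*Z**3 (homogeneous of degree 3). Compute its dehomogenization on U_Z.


f(x, y) = 3*x**2*y - 2*x*y**2 - 2*x*y - y**3 - 2*y + 3

On U_Z we set Z = 1. Each monomial c·X^i·Y^j·Z^k in F becomes c·x^i·y^j·1^k = c·x^i·y^j.
Substituting Z = 1: F(X, Y, 1) = 3*x**2*y - 2*x*y**2 - 2*x*y - y**3 - 2*y + 3.
Note: deg(f) ≤ deg(F) = 3; strict inequality happens when F is divisible by Z (lost terms).


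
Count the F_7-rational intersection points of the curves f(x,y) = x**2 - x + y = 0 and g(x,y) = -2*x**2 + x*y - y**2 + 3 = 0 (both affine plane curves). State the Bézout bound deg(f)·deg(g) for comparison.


Common zeros: ∅; count = 0; Bézout bound = 4.

deg(f) = 2, deg(g) = 2, so Bézout bound = 4.
Scan x ∈ F_7. For each x, list the y ∈ F_7 with f(x, y) ≡ 0 and those with g(x, y) ≡ 0 (mod 7); the common zeros in that column are the intersection.
  x = 0: f ≡ 0 at y ∈ {0}; g ≡ 0 at y ∈ ∅; common: ∅.
  x = 1: f ≡ 0 at y ∈ {0}; g ≡ 0 at y ∈ ∅; common: ∅.
  x = 2: f ≡ 0 at y ∈ {5}; g ≡ 0 at y ∈ ∅; common: ∅.
  x = 3: f ≡ 0 at y ∈ {1}; g ≡ 0 at y ∈ ∅; common: ∅.
  x = 4: f ≡ 0 at y ∈ {2}; g ≡ 0 at y ∈ ∅; common: ∅.
  x = 5: f ≡ 0 at y ∈ {1}; g ≡ 0 at y ∈ ∅; common: ∅.
  x = 6: f ≡ 0 at y ∈ {5}; g ≡ 0 at y ∈ ∅; common: ∅.
Collecting: common zeros = ∅, so the count is 0.
Comparison with the Bézout bound: 0 ≤ 4 = deg(f)·deg(g), as expected for curves with no common component (the affine F_7-count falls short of the bound because intersections may lie at infinity, over extension fields, or carry multiplicity).


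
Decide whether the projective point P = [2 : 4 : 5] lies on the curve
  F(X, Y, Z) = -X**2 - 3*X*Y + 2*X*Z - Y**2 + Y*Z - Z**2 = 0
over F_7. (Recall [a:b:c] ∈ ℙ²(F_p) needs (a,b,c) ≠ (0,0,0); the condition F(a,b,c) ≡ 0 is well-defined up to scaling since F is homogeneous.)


F(2,4,5) ≡ 6 (mod 7); P is NOT on the curve.

Evaluate F(2, 4, 5) term-by-term (mod 7).
  -X**2 ↦ -1·4·1·1 = -4
  -3*X*Y ↦ -3·2·4·1 = -24
  2*X*Z ↦ 2·2·1·5 = 20
  -Y**2 ↦ -1·1·16·1 = -16
  Y*Z ↦ 1·1·4·5 = 20
  -Z**2 ↦ -1·1·1·25 = -25
Sum: F(2, 4, 5) = (-4) + (-24) + (20) + (-16) + (20) + (-25) = -29.
Reducing mod 7: -29 ≡ 6 (mod 7).
Since F(a, b, c) ≡ 6 ≠ 0 (mod 7), P does NOT lie on the curve.


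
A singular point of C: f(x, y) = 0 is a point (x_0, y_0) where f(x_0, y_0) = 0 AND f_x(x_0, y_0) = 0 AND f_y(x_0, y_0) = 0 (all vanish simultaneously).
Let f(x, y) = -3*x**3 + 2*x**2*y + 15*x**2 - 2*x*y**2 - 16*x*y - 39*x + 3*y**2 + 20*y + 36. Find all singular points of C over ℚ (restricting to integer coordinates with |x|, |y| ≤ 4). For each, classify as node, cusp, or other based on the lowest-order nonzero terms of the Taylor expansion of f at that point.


Singular points: {(1, -3)}; classification: cusp.

Compute partial derivatives:
  f_x = -9*x**2 + 4*x*y + 30*x - 2*y**2 - 16*y - 39.
  f_y = 2*x**2 - 4*x*y - 16*x + 6*y + 20.
Scan x_0 ∈ {−4, ..., 4}. For each x_0, f_y(x_0, y) is a polynomial in y; find its integer roots y ∈ {−4, ..., 4}, then test f_x and f at those candidates.
  x = -4: f_y(-4, y) = 22*y + 116; no integer root y with |y| ≤ 4.
  x = -3: f_y(-3, y) = 18*y + 86; no integer root y with |y| ≤ 4.
  x = -2: f_y(-2, y) = 14*y + 60; no integer root y with |y| ≤ 4.
  x = -1: f_y(-1, y) = 10*y + 38; no integer root y with |y| ≤ 4.
  x = 0: f_y(0, y) = 6*y + 20; no integer root y with |y| ≤ 4.
  x = 1: f_y(1, y) = 2*y + 6; vanishes at y ∈ {-3}. (1, -3): f_x = 0, f = 0 — SINGULAR.
  x = 2: f_y(2, y) = -2*y - 4; vanishes at y ∈ {-2}. (2, -2): f_x = -7 ≠ 0.
  x = 3: f_y(3, y) = -6*y - 10; no integer root y with |y| ≤ 4.
  x = 4: f_y(4, y) = -10*y - 12; no integer root y with |y| ≤ 4.
Only singular point on the grid: (1, -3).
Classify: substitute x = 1 + u, y = -3 + v and expand: f = -3*u**3 + 2*u**2*v - 2*u*v**2 + v**2.
No constant or linear terms (consistent with a singular point). Quadratic part: v**2. Cubic part: -3*u**3 + 2*u**2*v - 2*u*v**2.
The quadratic part v**2 is a perfect square, so there is a single (double) tangent line v = 0, i.e. y = -3. Restricting the cubic part to that line (v = 0) leaves -3*u**3 ≠ 0, so f is not divisible by v and the branch is v² ≈ 3*u**3 to lowest order — this is a cusp.
Classification: cusp.


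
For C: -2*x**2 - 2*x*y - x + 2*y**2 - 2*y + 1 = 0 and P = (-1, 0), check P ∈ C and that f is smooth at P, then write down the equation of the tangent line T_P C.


Tangent line at P: 3*x + 3 = 0.

Step 1: f(-1, 0) = 0, so P lies on C.
Step 2: partial derivatives
  f_x(x, y) = -4*x - 2*y - 1, f_y(x, y) = -2*x + 4*y - 2.
  f_x(P) = 3, f_y(P) = 0 (gradient nonzero, so P is smooth).
Step 3: tangent line at P: 3·(x − -1) + 0·(y − 0) = 0.
Expanding: 3*x + 3 = 0.


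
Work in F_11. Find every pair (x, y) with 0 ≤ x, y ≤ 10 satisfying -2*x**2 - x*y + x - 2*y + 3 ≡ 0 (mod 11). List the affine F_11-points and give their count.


Affine F_11-points: {(0, 7), (1, 8), (2, 2), (3, 2), (4, 5), (5, 5), (6, 10), (7, 0), (8, 7), (10, 0)}; count = 10.

For each of the 121 pairs (x, y) ∈ F_11², evaluate f(x, y) mod 11. Record the zeros.
  x = 0: [0↦3, 1↦1, 2↦10, 3↦8, 4↦6, 5↦4, 6↦2, 7↦0, 8↦9, 9↦7, 10↦5]  zeros at y ∈ {7}
  x = 1: [0↦2, 1↦10, 2↦7, 3↦4, 4↦1, 5↦9, 6↦6, 7↦3, 8↦0, 9↦8, 10↦5]  zeros at y ∈ {8}
  x = 2: [0↦8, 1↦4, 2↦0, 3↦7, 4↦3, 5↦10, 6↦6, 7↦2, 8↦9, 9↦5, 10↦1]  zeros at y ∈ {2}
  x = 3: [0↦10, 1↦5, 2↦0, 3↦6, 4↦1, 5↦7, 6↦2, 7↦8, 8↦3, 9↦9, 10↦4]  zeros at y ∈ {2}
  x = 4: [0↦8, 1↦2, 2↦7, 3↦1, 4↦6, 5↦0, 6↦5, 7↦10, 8↦4, 9↦9, 10↦3]  zeros at y ∈ {5}
  x = 5: [0↦2, 1↦6, 2↦10, 3↦3, 4↦7, 5↦0, 6↦4, 7↦8, 8↦1, 9↦5, 10↦9]  zeros at y ∈ {5}
  x = 6: [0↦3, 1↦6, 2↦9, 3↦1, 4↦4, 5↦7, 6↦10, 7↦2, 8↦5, 9↦8, 10↦0]  zeros at y ∈ {10}
  x = 7: [0↦0, 1↦2, 2↦4, 3↦6, 4↦8, 5↦10, 6↦1, 7↦3, 8↦5, 9↦7, 10↦9]  zeros at y ∈ {0}
  x = 8: [0↦4, 1↦5, 2↦6, 3↦7, 4↦8, 5↦9, 6↦10, 7↦0, 8↦1, 9↦2, 10↦3]  zeros at y ∈ {7}
  x = 9: [0↦4, 1↦4, 2↦4, 3↦4, 4↦4, 5↦4, 6↦4, 7↦4, 8↦4, 9↦4, 10↦4]  zeros at y ∈ ∅
  x = 10: [0↦0, 1↦10, 2↦9, 3↦8, 4↦7, 5↦6, 6↦5, 7↦4, 8↦3, 9↦2, 10↦1]  zeros at y ∈ {0}
Collecting zeros: affine points = {(0, 7), (1, 8), (2, 2), (3, 2), (4, 5), (5, 5), (6, 10), (7, 0), (8, 7), (10, 0)}.
Total count |C(F_11)_aff| = 10.


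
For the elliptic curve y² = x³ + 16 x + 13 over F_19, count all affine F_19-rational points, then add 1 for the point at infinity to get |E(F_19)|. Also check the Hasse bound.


Affine points = {(1, 7), (1, 12), (5, 3), (5, 16), (8, 8), (8, 11), (11, 0), (13, 9), (13, 10), (14, 6), (14, 13), (17, 7), (17, 12)}; affine count = 13; |E(F_19)| = 14.

Discriminant check: Δ ∝ 4a³ + 27b² = 4·16³ + 27·13² = 4·4096 + 27·169 ≡ 9 (mod 19). Nonzero ⇒ E is nonsingular.
For each x ∈ F_19, compute rhs = x³ + 16·x + 13 mod 19, then count y ∈ F_19 with y² ≡ rhs.
  x = 0: rhs = 13, matching y values: none (0 points).
  x = 1: rhs = 11, matching y values: 7, 12 (2 points).
  x = 2: rhs = 15, matching y values: none (0 points).
  x = 3: rhs = 12, matching y values: none (0 points).
  x = 4: rhs = 8, matching y values: none (0 points).
  x = 5: rhs = 9, matching y values: 3, 16 (2 points).
  x = 6: rhs = 2, matching y values: none (0 points).
  x = 7: rhs = 12, matching y values: none (0 points).
  x = 8: rhs = 7, matching y values: 8, 11 (2 points).
  x = 9: rhs = 12, matching y values: none (0 points).
  x = 10: rhs = 14, matching y values: none (0 points).
  x = 11: rhs = 0, matching y values: 0 (1 points).
  x = 12: rhs = 14, matching y values: none (0 points).
  x = 13: rhs = 5, matching y values: 9, 10 (2 points).
  x = 14: rhs = 17, matching y values: 6, 13 (2 points).
  x = 15: rhs = 18, matching y values: none (0 points).
  x = 16: rhs = 14, matching y values: none (0 points).
  x = 17: rhs = 11, matching y values: 7, 12 (2 points).
  x = 18: rhs = 15, matching y values: none (0 points).
Total affine count: 13.
Full point count |E(F_19)| = 13 + 1 = 14.
Hasse bound: |14 − (19+1)| = |-6| = 6 ≤ 2√19 ≈ 8.7178 ✓.


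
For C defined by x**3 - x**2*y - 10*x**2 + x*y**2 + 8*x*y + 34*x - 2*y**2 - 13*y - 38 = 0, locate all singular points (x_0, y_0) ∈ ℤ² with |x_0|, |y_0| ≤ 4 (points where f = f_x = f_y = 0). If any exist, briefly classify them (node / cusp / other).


Singular points: {(3, -1)}; classification: cusp.

Compute partial derivatives:
  f_x = 3*x**2 - 2*x*y - 20*x + y**2 + 8*y + 34.
  f_y = -x**2 + 2*x*y + 8*x - 4*y - 13.
Scan x_0 ∈ {−4, ..., 4}. For each x_0, f_y(x_0, y) is a polynomial in y; find its integer roots y ∈ {−4, ..., 4}, then test f_x and f at those candidates.
  x = -4: f_y(-4, y) = -12*y - 61; no integer root y with |y| ≤ 4.
  x = -3: f_y(-3, y) = -10*y - 46; no integer root y with |y| ≤ 4.
  x = -2: f_y(-2, y) = -8*y - 33; no integer root y with |y| ≤ 4.
  x = -1: f_y(-1, y) = -6*y - 22; no integer root y with |y| ≤ 4.
  x = 0: f_y(0, y) = -4*y - 13; no integer root y with |y| ≤ 4.
  x = 1: f_y(1, y) = -2*y - 6; vanishes at y ∈ {-3}. (1, -3): f_x = 8 ≠ 0.
  x = 2: f_y(2, y) = -1; no integer root y with |y| ≤ 4.
  x = 3: f_y(3, y) = 2*y + 2; vanishes at y ∈ {-1}. (3, -1): f_x = 0, f = 0 — SINGULAR.
  x = 4: f_y(4, y) = 4*y + 3; no integer root y with |y| ≤ 4.
Only singular point on the grid: (3, -1).
Classify: substitute x = 3 + u, y = -1 + v and expand: f = u**3 - u**2*v + u*v**2 + v**2.
No constant or linear terms (consistent with a singular point). Quadratic part: v**2. Cubic part: u**3 - u**2*v + u*v**2.
The quadratic part v**2 is a perfect square, so there is a single (double) tangent line v = 0, i.e. y = -1. Restricting the cubic part to that line (v = 0) leaves u**3 ≠ 0, so f is not divisible by v and the branch is v² ≈ -u**3 to lowest order — this is a cusp.
Classification: cusp.


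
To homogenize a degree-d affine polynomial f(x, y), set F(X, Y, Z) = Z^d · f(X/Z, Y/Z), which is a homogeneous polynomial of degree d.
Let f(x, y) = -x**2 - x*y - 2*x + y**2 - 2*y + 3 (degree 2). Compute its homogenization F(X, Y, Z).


F(X, Y, Z) = -X**2 - X*Y - 2*X*Z + Y**2 - 2*Y*Z + 3*Z**2

deg(f) = 2.
Substitute x = X/Z, y = Y/Z into f, then multiply by Z^2.
  monomial -1·x^2·y^0 ↦ -1·X^2·Y^0·Z^0.
  monomial -1·x^1·y^1 ↦ -1·X^1·Y^1·Z^0.
  monomial -2·x^1·y^0 ↦ -2·X^1·Y^0·Z^1.
  monomial 1·x^0·y^2 ↦ 1·X^0·Y^2·Z^0.
  monomial -2·x^0·y^1 ↦ -2·X^0·Y^1·Z^1.
  monomial 3·x^0·y^0 ↦ 3·X^0·Y^0·Z^2.
Collecting: F(X, Y, Z) = -X**2 - X*Y - 2*X*Z + Y**2 - 2*Y*Z + 3*Z**2.


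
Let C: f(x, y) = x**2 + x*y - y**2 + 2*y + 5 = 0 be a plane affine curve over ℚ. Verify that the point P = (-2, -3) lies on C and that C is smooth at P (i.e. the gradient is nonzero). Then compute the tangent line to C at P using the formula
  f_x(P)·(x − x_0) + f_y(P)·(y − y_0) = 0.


Tangent line at P: -7*x + 6*y + 4 = 0.

Step 1: f(-2, -3) = 0, so P lies on C.
Step 2: partial derivatives
  f_x(x, y) = 2*x + y, f_y(x, y) = x - 2*y + 2.
  f_x(P) = -7, f_y(P) = 6 (gradient nonzero, so P is smooth).
Step 3: tangent line at P: -7·(x − -2) + 6·(y − -3) = 0.
Expanding: -7*x + 6*y + 4 = 0.


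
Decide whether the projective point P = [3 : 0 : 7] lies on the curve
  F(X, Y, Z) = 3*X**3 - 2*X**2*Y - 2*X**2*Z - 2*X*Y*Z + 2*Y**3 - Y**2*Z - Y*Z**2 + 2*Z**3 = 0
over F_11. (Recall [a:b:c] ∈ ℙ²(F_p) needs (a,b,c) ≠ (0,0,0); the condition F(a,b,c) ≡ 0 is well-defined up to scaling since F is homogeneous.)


F(3,0,7) ≡ 3 (mod 11); P is NOT on the curve.

Evaluate F(3, 0, 7) term-by-term (mod 11).
  3*X**3 ↦ 3·27·1·1 = 81
  -2*X**2*Y ↦ -2·9·0·1 = 0
  -2*X**2*Z ↦ -2·9·1·7 = -126
  -2*X*Y*Z ↦ -2·3·0·7 = 0
  2*Y**3 ↦ 2·1·0·1 = 0
  -Y**2*Z ↦ -1·1·0·7 = 0
  -Y*Z**2 ↦ -1·1·0·49 = 0
  2*Z**3 ↦ 2·1·1·343 = 686
Sum: F(3, 0, 7) = (81) + (0) + (-126) + (0) + (0) + (0) + (0) + (686) = 641.
Reducing mod 11: 641 ≡ 3 (mod 11).
Since F(a, b, c) ≡ 3 ≠ 0 (mod 11), P does NOT lie on the curve.


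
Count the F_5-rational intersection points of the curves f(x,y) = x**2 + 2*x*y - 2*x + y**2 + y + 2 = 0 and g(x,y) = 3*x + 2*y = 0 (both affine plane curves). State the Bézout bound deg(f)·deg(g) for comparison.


Common zeros: {(1, 1), (3, 3)}; count = 2; Bézout bound = 2.

deg(f) = 2, deg(g) = 1, so Bézout bound = 2.
Scan x ∈ F_5. For each x, list the y ∈ F_5 with f(x, y) ≡ 0 and those with g(x, y) ≡ 0 (mod 5); the common zeros in that column are the intersection.
  x = 0: f ≡ 0 at y ∈ ∅; g ≡ 0 at y ∈ {0}; common: ∅.
  x = 1: f ≡ 0 at y ∈ {1}; g ≡ 0 at y ∈ {1}; common: {1}.
  x = 2: f ≡ 0 at y ∈ ∅; g ≡ 0 at y ∈ {2}; common: ∅.
  x = 3: f ≡ 0 at y ∈ {0, 3}; g ≡ 0 at y ∈ {3}; common: {3}.
  x = 4: f ≡ 0 at y ∈ {0, 1}; g ≡ 0 at y ∈ {4}; common: ∅.
Collecting: common zeros = {(1, 1), (3, 3)}, so the count is 2.
Comparison with the Bézout bound: 2 ≤ 2 = deg(f)·deg(g), as expected for curves with no common component (the bound is attained).


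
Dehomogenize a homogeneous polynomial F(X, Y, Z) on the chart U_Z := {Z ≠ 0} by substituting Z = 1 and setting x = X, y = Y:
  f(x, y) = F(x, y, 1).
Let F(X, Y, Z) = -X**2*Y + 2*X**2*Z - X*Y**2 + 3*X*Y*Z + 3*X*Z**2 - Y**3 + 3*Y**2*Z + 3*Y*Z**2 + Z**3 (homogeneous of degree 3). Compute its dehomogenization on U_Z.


f(x, y) = -x**2*y + 2*x**2 - x*y**2 + 3*x*y + 3*x - y**3 + 3*y**2 + 3*y + 1

On U_Z we set Z = 1. Each monomial c·X^i·Y^j·Z^k in F becomes c·x^i·y^j·1^k = c·x^i·y^j.
Substituting Z = 1: F(X, Y, 1) = -x**2*y + 2*x**2 - x*y**2 + 3*x*y + 3*x - y**3 + 3*y**2 + 3*y + 1.
Note: deg(f) ≤ deg(F) = 3; strict inequality happens when F is divisible by Z (lost terms).


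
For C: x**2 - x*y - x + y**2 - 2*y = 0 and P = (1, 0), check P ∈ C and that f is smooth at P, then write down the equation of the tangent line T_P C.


Tangent line at P: x - 3*y - 1 = 0.

Step 1: f(1, 0) = 0, so P lies on C.
Step 2: partial derivatives
  f_x(x, y) = 2*x - y - 1, f_y(x, y) = -x + 2*y - 2.
  f_x(P) = 1, f_y(P) = -3 (gradient nonzero, so P is smooth).
Step 3: tangent line at P: 1·(x − 1) + -3·(y − 0) = 0.
Expanding: x - 3*y - 1 = 0.


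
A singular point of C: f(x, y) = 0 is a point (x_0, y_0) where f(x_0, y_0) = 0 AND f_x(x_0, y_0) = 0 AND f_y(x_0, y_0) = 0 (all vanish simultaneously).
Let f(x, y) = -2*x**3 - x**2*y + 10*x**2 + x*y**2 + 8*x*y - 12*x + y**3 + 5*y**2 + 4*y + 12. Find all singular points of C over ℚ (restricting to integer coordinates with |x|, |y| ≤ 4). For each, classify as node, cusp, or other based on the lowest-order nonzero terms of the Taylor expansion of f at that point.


Singular points: {(2, -2)}; classification: cusp.

Compute partial derivatives:
  f_x = -6*x**2 - 2*x*y + 20*x + y**2 + 8*y - 12.
  f_y = -x**2 + 2*x*y + 8*x + 3*y**2 + 10*y + 4.
Scan x_0 ∈ {−4, ..., 4}. For each x_0, f_y(x_0, y) is a polynomial in y; find its integer roots y ∈ {−4, ..., 4}, then test f_x and f at those candidates.
  x = -4: f_y(-4, y) = 3*y**2 + 2*y - 44; no integer root y with |y| ≤ 4.
  x = -3: f_y(-3, y) = 3*y**2 + 4*y - 29; no integer root y with |y| ≤ 4.
  x = -2: f_y(-2, y) = 3*y**2 + 6*y - 16; no integer root y with |y| ≤ 4.
  x = -1: f_y(-1, y) = 3*y**2 + 8*y - 5; no integer root y with |y| ≤ 4.
  x = 0: f_y(0, y) = 3*y**2 + 10*y + 4; no integer root y with |y| ≤ 4.
  x = 1: f_y(1, y) = 3*y**2 + 12*y + 11; no integer root y with |y| ≤ 4.
  x = 2: f_y(2, y) = 3*y**2 + 14*y + 16; vanishes at y ∈ {-2}. (2, -2): f_x = 0, f = 0 — SINGULAR.
  x = 3: f_y(3, y) = 3*y**2 + 16*y + 19; no integer root y with |y| ≤ 4.
  x = 4: f_y(4, y) = 3*y**2 + 18*y + 20; no integer root y with |y| ≤ 4.
Only singular point on the grid: (2, -2).
Classify: substitute x = 2 + u, y = -2 + v and expand: f = -2*u**3 - u**2*v + u*v**2 + v**3 + v**2.
No constant or linear terms (consistent with a singular point). Quadratic part: v**2. Cubic part: -2*u**3 - u**2*v + u*v**2 + v**3.
The quadratic part v**2 is a perfect square, so there is a single (double) tangent line v = 0, i.e. y = -2. Restricting the cubic part to that line (v = 0) leaves -2*u**3 ≠ 0, so f is not divisible by v and the branch is v² ≈ 2*u**3 to lowest order — this is a cusp.
Classification: cusp.


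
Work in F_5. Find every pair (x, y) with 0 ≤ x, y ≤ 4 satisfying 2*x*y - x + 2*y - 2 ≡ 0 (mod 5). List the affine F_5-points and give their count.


Affine F_5-points: {(0, 1), (1, 2), (2, 4), (3, 0)}; count = 4.

For each of the 25 pairs (x, y) ∈ F_5², evaluate f(x, y) mod 5. Record the zeros.
  x = 0: [0↦3, 1↦0, 2↦2, 3↦4, 4↦1]  zeros at y ∈ {1}
  x = 1: [0↦2, 1↦1, 2↦0, 3↦4, 4↦3]  zeros at y ∈ {2}
  x = 2: [0↦1, 1↦2, 2↦3, 3↦4, 4↦0]  zeros at y ∈ {4}
  x = 3: [0↦0, 1↦3, 2↦1, 3↦4, 4↦2]  zeros at y ∈ {0}
  x = 4: [0↦4, 1↦4, 2↦4, 3↦4, 4↦4]  zeros at y ∈ ∅
Collecting zeros: affine points = {(0, 1), (1, 2), (2, 4), (3, 0)}.
Total count |C(F_5)_aff| = 4.


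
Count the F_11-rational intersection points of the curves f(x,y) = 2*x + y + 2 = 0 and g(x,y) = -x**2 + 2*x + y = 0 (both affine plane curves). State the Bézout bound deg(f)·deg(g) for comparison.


Common zeros: {(3, 3), (8, 4)}; count = 2; Bézout bound = 2.

deg(f) = 1, deg(g) = 2, so Bézout bound = 2.
Scan x ∈ F_11. For each x, list the y ∈ F_11 with f(x, y) ≡ 0 and those with g(x, y) ≡ 0 (mod 11); the common zeros in that column are the intersection.
  x = 0: f ≡ 0 at y ∈ {9}; g ≡ 0 at y ∈ {0}; common: ∅.
  x = 1: f ≡ 0 at y ∈ {7}; g ≡ 0 at y ∈ {10}; common: ∅.
  x = 2: f ≡ 0 at y ∈ {5}; g ≡ 0 at y ∈ {0}; common: ∅.
  x = 3: f ≡ 0 at y ∈ {3}; g ≡ 0 at y ∈ {3}; common: {3}.
  x = 4: f ≡ 0 at y ∈ {1}; g ≡ 0 at y ∈ {8}; common: ∅.
  x = 5: f ≡ 0 at y ∈ {10}; g ≡ 0 at y ∈ {4}; common: ∅.
  x = 6: f ≡ 0 at y ∈ {8}; g ≡ 0 at y ∈ {2}; common: ∅.
  x = 7: f ≡ 0 at y ∈ {6}; g ≡ 0 at y ∈ {2}; common: ∅.
  x = 8: f ≡ 0 at y ∈ {4}; g ≡ 0 at y ∈ {4}; common: {4}.
  x = 9: f ≡ 0 at y ∈ {2}; g ≡ 0 at y ∈ {8}; common: ∅.
  x = 10: f ≡ 0 at y ∈ {0}; g ≡ 0 at y ∈ {3}; common: ∅.
Collecting: common zeros = {(3, 3), (8, 4)}, so the count is 2.
Comparison with the Bézout bound: 2 ≤ 2 = deg(f)·deg(g), as expected for curves with no common component (the bound is attained).


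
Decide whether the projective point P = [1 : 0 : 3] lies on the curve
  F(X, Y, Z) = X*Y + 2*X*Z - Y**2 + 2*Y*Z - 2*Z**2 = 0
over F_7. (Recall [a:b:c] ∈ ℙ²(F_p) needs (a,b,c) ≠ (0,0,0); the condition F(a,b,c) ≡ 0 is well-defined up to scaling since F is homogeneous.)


F(1,0,3) ≡ 2 (mod 7); P is NOT on the curve.

Evaluate F(1, 0, 3) term-by-term (mod 7).
  X*Y ↦ 1·1·0·1 = 0
  2*X*Z ↦ 2·1·1·3 = 6
  -Y**2 ↦ -1·1·0·1 = 0
  2*Y*Z ↦ 2·1·0·3 = 0
  -2*Z**2 ↦ -2·1·1·9 = -18
Sum: F(1, 0, 3) = (0) + (6) + (0) + (0) + (-18) = -12.
Reducing mod 7: -12 ≡ 2 (mod 7).
Since F(a, b, c) ≡ 2 ≠ 0 (mod 7), P does NOT lie on the curve.


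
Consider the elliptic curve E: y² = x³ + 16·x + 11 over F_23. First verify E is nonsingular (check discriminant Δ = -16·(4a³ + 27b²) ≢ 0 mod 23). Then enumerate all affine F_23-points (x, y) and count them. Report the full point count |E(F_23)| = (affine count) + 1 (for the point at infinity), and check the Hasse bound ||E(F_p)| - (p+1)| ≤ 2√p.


Affine points = {(4, 1), (4, 22), (5, 3), (5, 20), (6, 1), (6, 22), (7, 11), (7, 12), (11, 0), (13, 1), (13, 22), (14, 9), (14, 14), (16, 4), (16, 19), (18, 6), (18, 17)}; affine count = 17; |E(F_23)| = 18.

Discriminant check: Δ ∝ 4a³ + 27b² = 4·16³ + 27·11² = 4·4096 + 27·121 ≡ 9 (mod 23). Nonzero ⇒ E is nonsingular.
For each x ∈ F_23, compute rhs = x³ + 16·x + 11 mod 23, then count y ∈ F_23 with y² ≡ rhs.
  x = 0: rhs = 11, matching y values: none (0 points).
  x = 1: rhs = 5, matching y values: none (0 points).
  x = 2: rhs = 5, matching y values: none (0 points).
  x = 3: rhs = 17, matching y values: none (0 points).
  x = 4: rhs = 1, matching y values: 1, 22 (2 points).
  x = 5: rhs = 9, matching y values: 3, 20 (2 points).
  x = 6: rhs = 1, matching y values: 1, 22 (2 points).
  x = 7: rhs = 6, matching y values: 11, 12 (2 points).
  x = 8: rhs = 7, matching y values: none (0 points).
  x = 9: rhs = 10, matching y values: none (0 points).
  x = 10: rhs = 21, matching y values: none (0 points).
  x = 11: rhs = 0, matching y values: 0 (1 points).
  x = 12: rhs = 22, matching y values: none (0 points).
  x = 13: rhs = 1, matching y values: 1, 22 (2 points).
  x = 14: rhs = 12, matching y values: 9, 14 (2 points).
  x = 15: rhs = 15, matching y values: none (0 points).
  x = 16: rhs = 16, matching y values: 4, 19 (2 points).
  x = 17: rhs = 21, matching y values: none (0 points).
  x = 18: rhs = 13, matching y values: 6, 17 (2 points).
  x = 19: rhs = 21, matching y values: none (0 points).
  x = 20: rhs = 5, matching y values: none (0 points).
  x = 21: rhs = 17, matching y values: none (0 points).
  x = 22: rhs = 17, matching y values: none (0 points).
Total affine count: 17.
Full point count |E(F_23)| = 17 + 1 = 18.
Hasse bound: |18 − (23+1)| = |-6| = 6 ≤ 2√23 ≈ 9.5917 ✓.


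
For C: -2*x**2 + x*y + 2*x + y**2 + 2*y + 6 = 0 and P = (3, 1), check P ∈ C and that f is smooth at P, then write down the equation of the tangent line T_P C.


Tangent line at P: -9*x + 7*y + 20 = 0.

Step 1: f(3, 1) = 0, so P lies on C.
Step 2: partial derivatives
  f_x(x, y) = -4*x + y + 2, f_y(x, y) = x + 2*y + 2.
  f_x(P) = -9, f_y(P) = 7 (gradient nonzero, so P is smooth).
Step 3: tangent line at P: -9·(x − 3) + 7·(y − 1) = 0.
Expanding: -9*x + 7*y + 20 = 0.


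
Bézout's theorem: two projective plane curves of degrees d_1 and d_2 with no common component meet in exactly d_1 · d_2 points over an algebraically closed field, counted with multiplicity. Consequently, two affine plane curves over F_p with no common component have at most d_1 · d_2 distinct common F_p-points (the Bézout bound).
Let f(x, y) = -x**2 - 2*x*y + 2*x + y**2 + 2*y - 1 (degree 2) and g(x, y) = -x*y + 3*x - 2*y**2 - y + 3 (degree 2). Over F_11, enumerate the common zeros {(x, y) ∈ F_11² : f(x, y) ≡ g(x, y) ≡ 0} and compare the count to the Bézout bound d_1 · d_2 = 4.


Common zeros: ∅; count = 0; Bézout bound = 4.

deg(f) = 2, deg(g) = 2, so Bézout bound = 4.
Scan x ∈ F_11. For each x, list the y ∈ F_11 with f(x, y) ≡ 0 and those with g(x, y) ≡ 0 (mod 11); the common zeros in that column are the intersection.
  x = 0: f ≡ 0 at y ∈ ∅; g ≡ 0 at y ∈ {1, 4}; common: ∅.
  x = 1: f ≡ 0 at y ∈ {0}; g ≡ 0 at y ∈ ∅; common: ∅.
  x = 2: f ≡ 0 at y ∈ ∅; g ≡ 0 at y ∈ {7, 8}; common: ∅.
  x = 3: f ≡ 0 at y ∈ ∅; g ≡ 0 at y ∈ ∅; common: ∅.
  x = 4: f ≡ 0 at y ∈ ∅; g ≡ 0 at y ∈ ∅; common: ∅.
  x = 5: f ≡ 0 at y ∈ ∅; g ≡ 0 at y ∈ {9, 10}; common: ∅.
  x = 6: f ≡ 0 at y ∈ ∅; g ≡ 0 at y ∈ ∅; common: ∅.
  x = 7: f ≡ 0 at y ∈ ∅; g ≡ 0 at y ∈ {2, 5}; common: ∅.
  x = 8: f ≡ 0 at y ∈ ∅; g ≡ 0 at y ∈ {6}; common: ∅.
  x = 9: f ≡ 0 at y ∈ ∅; g ≡ 0 at y ∈ ∅; common: ∅.
  x = 10: f ≡ 0 at y ∈ ∅; g ≡ 0 at y ∈ {0}; common: ∅.
Collecting: common zeros = ∅, so the count is 0.
Comparison with the Bézout bound: 0 ≤ 4 = deg(f)·deg(g), as expected for curves with no common component (the affine F_11-count falls short of the bound because intersections may lie at infinity, over extension fields, or carry multiplicity).


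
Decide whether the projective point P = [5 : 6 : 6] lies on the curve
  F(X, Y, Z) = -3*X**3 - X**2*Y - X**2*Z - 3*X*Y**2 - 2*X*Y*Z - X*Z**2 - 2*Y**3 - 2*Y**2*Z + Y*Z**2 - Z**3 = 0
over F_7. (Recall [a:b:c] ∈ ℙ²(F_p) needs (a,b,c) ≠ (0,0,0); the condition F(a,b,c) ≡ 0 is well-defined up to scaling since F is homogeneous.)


F(5,6,6) ≡ 6 (mod 7); P is NOT on the curve.

Evaluate F(5, 6, 6) term-by-term (mod 7).
  -3*X**3 ↦ -3·125·1·1 = -375
  -X**2*Y ↦ -1·25·6·1 = -150
  -X**2*Z ↦ -1·25·1·6 = -150
  -3*X*Y**2 ↦ -3·5·36·1 = -540
  -2*X*Y*Z ↦ -2·5·6·6 = -360
  -X*Z**2 ↦ -1·5·1·36 = -180
  -2*Y**3 ↦ -2·1·216·1 = -432
  -2*Y**2*Z ↦ -2·1·36·6 = -432
  Y*Z**2 ↦ 1·1·6·36 = 216
  -Z**3 ↦ -1·1·1·216 = -216
Sum: F(5, 6, 6) = (-375) + (-150) + (-150) + (-540) + (-360) + (-180) + (-432) + (-432) + (216) + (-216) = -2619.
Reducing mod 7: -2619 ≡ 6 (mod 7).
Since F(a, b, c) ≡ 6 ≠ 0 (mod 7), P does NOT lie on the curve.


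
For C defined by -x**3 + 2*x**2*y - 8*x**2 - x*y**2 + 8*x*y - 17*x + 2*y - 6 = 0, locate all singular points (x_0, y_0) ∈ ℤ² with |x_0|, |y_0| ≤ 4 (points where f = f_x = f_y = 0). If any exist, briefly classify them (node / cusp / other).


Singular points: {(-1, 2)}; classification: node.

Compute partial derivatives:
  f_x = -3*x**2 + 4*x*y - 16*x - y**2 + 8*y - 17.
  f_y = 2*x**2 - 2*x*y + 8*x + 2.
Scan x_0 ∈ {−4, ..., 4}. For each x_0, f_y(x_0, y) is a polynomial in y; find its integer roots y ∈ {−4, ..., 4}, then test f_x and f at those candidates.
  x = -4: f_y(-4, y) = 8*y + 2; no integer root y with |y| ≤ 4.
  x = -3: f_y(-3, y) = 6*y - 4; no integer root y with |y| ≤ 4.
  x = -2: f_y(-2, y) = 4*y - 6; no integer root y with |y| ≤ 4.
  x = -1: f_y(-1, y) = 2*y - 4; vanishes at y ∈ {2}. (-1, 2): f_x = 0, f = 0 — SINGULAR.
  x = 0: f_y(0, y) = 2; no integer root y with |y| ≤ 4.
  x = 1: f_y(1, y) = 12 - 2*y; no integer root y with |y| ≤ 4.
  x = 2: f_y(2, y) = 26 - 4*y; no integer root y with |y| ≤ 4.
  x = 3: f_y(3, y) = 44 - 6*y; no integer root y with |y| ≤ 4.
  x = 4: f_y(4, y) = 66 - 8*y; no integer root y with |y| ≤ 4.
Only singular point on the grid: (-1, 2).
Classify: substitute x = -1 + u, y = 2 + v and expand: f = -u**3 + 2*u**2*v - u**2 - u*v**2 + v**2.
No constant or linear terms (consistent with a singular point). Quadratic part: -u**2 + v**2. Cubic part: -u**3 + 2*u**2*v - u*v**2.
The quadratic part v**2 - u**2 = (v − u)(v + u) splits into two distinct linear factors, so there are two distinct tangent lines y − 2 = ±(x − -1) — this is a node (ordinary double point).
Classification: node.


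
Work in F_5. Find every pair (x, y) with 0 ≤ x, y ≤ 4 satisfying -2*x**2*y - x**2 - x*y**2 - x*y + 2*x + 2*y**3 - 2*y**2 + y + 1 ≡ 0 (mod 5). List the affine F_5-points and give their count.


Affine F_5-points: {(0, 3), (2, 1), (3, 1), (4, 2), (4, 4)}; count = 5.

For each of the 25 pairs (x, y) ∈ F_5², evaluate f(x, y) mod 5. Record the zeros.
  x = 0: [0↦1, 1↦2, 2↦1, 3↦0, 4↦1]  zeros at y ∈ {3}
  x = 1: [0↦2, 1↦4, 2↦2, 3↦3, 4↦4]  zeros at y ∈ ∅
  x = 2: [0↦1, 1↦0, 2↦3, 3↦2, 4↦4]  zeros at y ∈ {1}
  x = 3: [0↦3, 1↦0, 2↦4, 3↦2, 4↦1]  zeros at y ∈ {1}
  x = 4: [0↦3, 1↦4, 2↦0, 3↦3, 4↦0]  zeros at y ∈ {2, 4}
Collecting zeros: affine points = {(0, 3), (2, 1), (3, 1), (4, 2), (4, 4)}.
Total count |C(F_5)_aff| = 5.


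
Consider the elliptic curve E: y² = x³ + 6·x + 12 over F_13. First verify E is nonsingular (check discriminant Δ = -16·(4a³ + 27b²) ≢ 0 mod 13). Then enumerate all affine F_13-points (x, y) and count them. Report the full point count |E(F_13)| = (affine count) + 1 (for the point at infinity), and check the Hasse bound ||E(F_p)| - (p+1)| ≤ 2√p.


Affine points = {(0, 5), (0, 8), (4, 3), (4, 10), (6, 2), (6, 11), (8, 0)}; affine count = 7; |E(F_13)| = 8.

Discriminant check: Δ ∝ 4a³ + 27b² = 4·6³ + 27·12² = 4·216 + 27·144 ≡ 7 (mod 13). Nonzero ⇒ E is nonsingular.
For each x ∈ F_13, compute rhs = x³ + 6·x + 12 mod 13, then count y ∈ F_13 with y² ≡ rhs.
  x = 0: rhs = 12, matching y values: 5, 8 (2 points).
  x = 1: rhs = 6, matching y values: none (0 points).
  x = 2: rhs = 6, matching y values: none (0 points).
  x = 3: rhs = 5, matching y values: none (0 points).
  x = 4: rhs = 9, matching y values: 3, 10 (2 points).
  x = 5: rhs = 11, matching y values: none (0 points).
  x = 6: rhs = 4, matching y values: 2, 11 (2 points).
  x = 7: rhs = 7, matching y values: none (0 points).
  x = 8: rhs = 0, matching y values: 0 (1 points).
  x = 9: rhs = 2, matching y values: none (0 points).
  x = 10: rhs = 6, matching y values: none (0 points).
  x = 11: rhs = 5, matching y values: none (0 points).
  x = 12: rhs = 5, matching y values: none (0 points).
Total affine count: 7.
Full point count |E(F_13)| = 7 + 1 = 8.
Hasse bound: |8 − (13+1)| = |-6| = 6 ≤ 2√13 ≈ 7.2111 ✓.


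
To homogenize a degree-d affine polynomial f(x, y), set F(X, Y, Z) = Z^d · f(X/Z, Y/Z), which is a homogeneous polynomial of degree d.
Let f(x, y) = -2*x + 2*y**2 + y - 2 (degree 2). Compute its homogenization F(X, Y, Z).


F(X, Y, Z) = -2*X*Z + 2*Y**2 + Y*Z - 2*Z**2

deg(f) = 2.
Substitute x = X/Z, y = Y/Z into f, then multiply by Z^2.
  monomial -2·x^1·y^0 ↦ -2·X^1·Y^0·Z^1.
  monomial 2·x^0·y^2 ↦ 2·X^0·Y^2·Z^0.
  monomial 1·x^0·y^1 ↦ 1·X^0·Y^1·Z^1.
  monomial -2·x^0·y^0 ↦ -2·X^0·Y^0·Z^2.
Collecting: F(X, Y, Z) = -2*X*Z + 2*Y**2 + Y*Z - 2*Z**2.


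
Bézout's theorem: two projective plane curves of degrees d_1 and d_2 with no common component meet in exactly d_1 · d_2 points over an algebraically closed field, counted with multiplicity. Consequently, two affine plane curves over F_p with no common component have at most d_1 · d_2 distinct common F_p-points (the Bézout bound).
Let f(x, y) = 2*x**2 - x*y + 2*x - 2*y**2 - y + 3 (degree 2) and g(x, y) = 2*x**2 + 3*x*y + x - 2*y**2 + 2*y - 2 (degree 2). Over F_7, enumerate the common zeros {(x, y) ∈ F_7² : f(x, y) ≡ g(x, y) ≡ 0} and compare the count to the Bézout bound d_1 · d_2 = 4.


Common zeros: {(3, 1)}; count = 1; Bézout bound = 4.

deg(f) = 2, deg(g) = 2, so Bézout bound = 4.
Scan x ∈ F_7. For each x, list the y ∈ F_7 with f(x, y) ≡ 0 and those with g(x, y) ≡ 0 (mod 7); the common zeros in that column are the intersection.
  x = 0: f ≡ 0 at y ∈ {1, 2}; g ≡ 0 at y ∈ {3, 5}; common: ∅.
  x = 1: f ≡ 0 at y ∈ {0, 6}; g ≡ 0 at y ∈ ∅; common: ∅.
  x = 2: f ≡ 0 at y ∈ ∅; g ≡ 0 at y ∈ {1, 3}; common: ∅.
  x = 3: f ≡ 0 at y ∈ {1, 4}; g ≡ 0 at y ∈ {1}; common: {1}.
  x = 4: f ≡ 0 at y ∈ ∅; g ≡ 0 at y ∈ ∅; common: ∅.
  x = 5: f ≡ 0 at y ∈ {0, 4}; g ≡ 0 at y ∈ ∅; common: ∅.
  x = 6: f ≡ 0 at y ∈ ∅; g ≡ 0 at y ∈ {5}; common: ∅.
Collecting: common zeros = {(3, 1)}, so the count is 1.
Comparison with the Bézout bound: 1 ≤ 4 = deg(f)·deg(g), as expected for curves with no common component (the affine F_7-count falls short of the bound because intersections may lie at infinity, over extension fields, or carry multiplicity).
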